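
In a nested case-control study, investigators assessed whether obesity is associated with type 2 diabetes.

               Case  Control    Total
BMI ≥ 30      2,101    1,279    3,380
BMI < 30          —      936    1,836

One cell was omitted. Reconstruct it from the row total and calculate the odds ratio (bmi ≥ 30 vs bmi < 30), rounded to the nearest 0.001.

The missing cell is in the unexposed row: 1836 − 936 = 900.
So a = 2101, b = 1279, c = 900, d = 936.
OR = (a·d)/(b·c) = (2101 × 936) / (1279 × 900) = 1966536 / 1151100 = 1.70840

1.708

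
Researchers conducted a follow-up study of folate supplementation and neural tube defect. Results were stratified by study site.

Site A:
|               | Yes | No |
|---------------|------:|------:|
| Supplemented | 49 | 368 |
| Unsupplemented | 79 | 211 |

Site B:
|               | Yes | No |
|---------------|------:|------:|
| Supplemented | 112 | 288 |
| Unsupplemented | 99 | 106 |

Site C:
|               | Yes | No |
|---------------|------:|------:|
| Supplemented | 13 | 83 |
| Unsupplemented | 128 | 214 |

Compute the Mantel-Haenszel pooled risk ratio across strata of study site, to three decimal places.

0.487

RR_MH = Σ(aᵢ·n₀ᵢ/nᵢ) / Σ(cᵢ·n₁ᵢ/nᵢ), with n₁ᵢ = aᵢ+bᵢ (exposed), n₀ᵢ = cᵢ+dᵢ (unexposed), nᵢ = n₁ᵢ+n₀ᵢ.
Stratum 1 (Site A): n₁ = 417, n₀ = 290, n = 707; a·n₀/n = 49·290/707 = 20.0990; c·n₁/n = 79·417/707 = 46.5955
Stratum 2 (Site B): n₁ = 400, n₀ = 205, n = 605; a·n₀/n = 112·205/605 = 37.9504; c·n₁/n = 99·400/605 = 65.4545
Stratum 3 (Site C): n₁ = 96, n₀ = 342, n = 438; a·n₀/n = 13·342/438 = 10.1507; c·n₁/n = 128·96/438 = 28.0548
RR_MH = (20.0990 + 37.9504 + 10.1507) / (46.5955 + 65.4545 + 28.0548) = 68.2001 / 140.1048 = 0.48678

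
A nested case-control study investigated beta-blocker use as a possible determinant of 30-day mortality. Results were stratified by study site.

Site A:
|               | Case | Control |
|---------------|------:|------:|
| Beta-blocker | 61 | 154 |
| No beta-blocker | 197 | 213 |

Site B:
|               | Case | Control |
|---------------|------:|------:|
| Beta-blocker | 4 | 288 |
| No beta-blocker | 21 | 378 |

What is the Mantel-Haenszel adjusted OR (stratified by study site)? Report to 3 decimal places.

0.401

OR_MH = Σ(aᵢdᵢ/nᵢ) / Σ(bᵢcᵢ/nᵢ), where nᵢ is the stratum total.
Stratum 1 (Site A): n = 625; a·d/n = 61·213/625 = 20.7888; b·c/n = 154·197/625 = 48.5408
Stratum 2 (Site B): n = 691; a·d/n = 4·378/691 = 2.1881; b·c/n = 288·21/691 = 8.7525
OR_MH = (20.7888 + 2.1881) / (48.5408 + 8.7525) = 22.9769 / 57.2933 = 0.40104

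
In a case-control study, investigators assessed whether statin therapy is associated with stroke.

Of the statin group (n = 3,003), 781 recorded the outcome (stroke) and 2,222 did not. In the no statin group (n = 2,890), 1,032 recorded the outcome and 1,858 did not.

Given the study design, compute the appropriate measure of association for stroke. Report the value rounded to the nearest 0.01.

From the description: a = 781, b = 2222, c = 1032, d = 1858.
This is a case-control study: participants were sampled on outcome status, so risks in the source population cannot be estimated directly — relative risk is not valid here. The odds ratio is the appropriate measure.
OR = (a·d)/(b·c) = (781 × 1858) / (2222 × 1032) = 1451098 / 2293104 = 0.63281

0.63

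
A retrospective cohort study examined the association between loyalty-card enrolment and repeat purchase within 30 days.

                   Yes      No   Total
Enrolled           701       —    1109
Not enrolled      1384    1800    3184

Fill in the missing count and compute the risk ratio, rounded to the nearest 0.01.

1.45

The missing cell is in the exposed row: 1109 − 701 = 408.
So a = 701, b = 408, c = 1384, d = 1800.
RR = [a/(a+b)] / [c/(c+d)] = (701/1109) / (1384/3184) = 0.63210/0.43467 = 1.45420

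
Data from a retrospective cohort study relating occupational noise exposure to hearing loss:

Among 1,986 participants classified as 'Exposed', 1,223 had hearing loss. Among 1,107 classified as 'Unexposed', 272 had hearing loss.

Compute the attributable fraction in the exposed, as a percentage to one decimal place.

60.1

From the description: a = 1223, b = 763, c = 272, d = 835.
Risk in exposed = 1223/1986 = 0.61581; risk in unexposed = 272/1107 = 0.24571.
RR = 0.61581/0.24571 = 2.50626
AR% = (RR − 1)/RR × 100 = (2.50626 − 1)/2.50626 × 100 = 60.0999%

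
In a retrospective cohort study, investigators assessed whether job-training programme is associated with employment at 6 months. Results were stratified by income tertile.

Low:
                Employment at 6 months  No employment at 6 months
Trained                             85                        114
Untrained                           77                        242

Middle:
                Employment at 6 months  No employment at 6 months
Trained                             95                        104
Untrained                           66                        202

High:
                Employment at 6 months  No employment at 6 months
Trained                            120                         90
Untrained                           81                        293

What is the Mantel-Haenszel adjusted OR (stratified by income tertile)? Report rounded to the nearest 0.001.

3.196

OR_MH = Σ(aᵢdᵢ/nᵢ) / Σ(bᵢcᵢ/nᵢ), where nᵢ is the stratum total.
Stratum 1 (Low): n = 518; a·d/n = 85·242/518 = 39.7104; b·c/n = 114·77/518 = 16.9459
Stratum 2 (Middle): n = 467; a·d/n = 95·202/467 = 41.0921; b·c/n = 104·66/467 = 14.6981
Stratum 3 (High): n = 584; a·d/n = 120·293/584 = 60.2055; b·c/n = 90·81/584 = 12.4829
OR_MH = (39.7104 + 41.0921 + 60.2055) / (16.9459 + 14.6981 + 12.4829) = 141.0080 / 44.1269 = 3.19551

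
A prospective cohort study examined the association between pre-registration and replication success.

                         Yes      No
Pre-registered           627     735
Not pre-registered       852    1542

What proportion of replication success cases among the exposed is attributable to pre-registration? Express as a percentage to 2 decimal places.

Cells: a = 627, b = 735, c = 852, d = 1542.
Risk in exposed = 627/1362 = 0.46035; risk in unexposed = 852/2394 = 0.35589.
RR = 0.46035/0.35589 = 1.29353
AR% = (RR − 1)/RR × 100 = (1.29353 − 1)/1.29353 × 100 = 22.6919%

22.69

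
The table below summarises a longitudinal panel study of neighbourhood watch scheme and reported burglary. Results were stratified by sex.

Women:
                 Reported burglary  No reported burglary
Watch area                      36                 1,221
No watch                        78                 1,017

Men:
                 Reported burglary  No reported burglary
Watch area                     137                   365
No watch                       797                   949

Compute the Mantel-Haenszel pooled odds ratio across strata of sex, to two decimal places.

OR_MH = Σ(aᵢdᵢ/nᵢ) / Σ(bᵢcᵢ/nᵢ), where nᵢ is the stratum total.
Stratum 1 (Women): n = 2352; a·d/n = 36·1017/2352 = 15.5663; b·c/n = 1221·78/2352 = 40.4923
Stratum 2 (Men): n = 2248; a·d/n = 137·949/2248 = 57.8350; b·c/n = 365·797/2248 = 129.4061
OR_MH = (15.5663 + 57.8350) / (40.4923 + 129.4061) = 73.4013 / 169.8985 = 0.43203

0.43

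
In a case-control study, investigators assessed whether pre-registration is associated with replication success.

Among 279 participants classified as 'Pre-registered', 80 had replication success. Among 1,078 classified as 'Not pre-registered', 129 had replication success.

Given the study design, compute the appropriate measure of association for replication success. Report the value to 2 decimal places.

2.96

From the description: a = 80, b = 199, c = 129, d = 949.
This is a case-control study: participants were sampled on outcome status, so risks in the source population cannot be estimated directly — relative risk is not valid here. The odds ratio is the appropriate measure.
OR = (a·d)/(b·c) = (80 × 949) / (199 × 129) = 75920 / 25671 = 2.95742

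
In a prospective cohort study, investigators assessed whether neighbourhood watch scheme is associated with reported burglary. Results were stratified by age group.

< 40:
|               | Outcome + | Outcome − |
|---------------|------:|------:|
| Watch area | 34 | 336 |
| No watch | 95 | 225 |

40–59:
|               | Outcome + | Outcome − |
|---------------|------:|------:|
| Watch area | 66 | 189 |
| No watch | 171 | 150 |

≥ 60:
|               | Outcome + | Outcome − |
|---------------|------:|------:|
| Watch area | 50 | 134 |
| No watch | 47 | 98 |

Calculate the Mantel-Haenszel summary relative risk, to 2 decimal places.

RR_MH = Σ(aᵢ·n₀ᵢ/nᵢ) / Σ(cᵢ·n₁ᵢ/nᵢ), with n₁ᵢ = aᵢ+bᵢ (exposed), n₀ᵢ = cᵢ+dᵢ (unexposed), nᵢ = n₁ᵢ+n₀ᵢ.
Stratum 1 (< 40): n₁ = 370, n₀ = 320, n = 690; a·n₀/n = 34·320/690 = 15.7681; c·n₁/n = 95·370/690 = 50.9420
Stratum 2 (40–59): n₁ = 255, n₀ = 321, n = 576; a·n₀/n = 66·321/576 = 36.7812; c·n₁/n = 171·255/576 = 75.7031
Stratum 3 (≥ 60): n₁ = 184, n₀ = 145, n = 329; a·n₀/n = 50·145/329 = 22.0365; c·n₁/n = 47·184/329 = 26.2857
RR_MH = (15.7681 + 36.7812 + 22.0365) / (50.9420 + 75.7031 + 26.2857) = 74.5858 / 152.9309 = 0.48771

0.49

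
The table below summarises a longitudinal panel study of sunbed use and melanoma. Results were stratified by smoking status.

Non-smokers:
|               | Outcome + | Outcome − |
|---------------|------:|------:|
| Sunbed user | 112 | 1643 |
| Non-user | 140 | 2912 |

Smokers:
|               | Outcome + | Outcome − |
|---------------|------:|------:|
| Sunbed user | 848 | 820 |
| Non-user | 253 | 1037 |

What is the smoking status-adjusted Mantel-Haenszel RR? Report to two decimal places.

RR_MH = Σ(aᵢ·n₀ᵢ/nᵢ) / Σ(cᵢ·n₁ᵢ/nᵢ), with n₁ᵢ = aᵢ+bᵢ (exposed), n₀ᵢ = cᵢ+dᵢ (unexposed), nᵢ = n₁ᵢ+n₀ᵢ.
Stratum 1 (Non-smokers): n₁ = 1755, n₀ = 3052, n = 4807; a·n₀/n = 112·3052/4807 = 71.1096; c·n₁/n = 140·1755/4807 = 51.1130
Stratum 2 (Smokers): n₁ = 1668, n₀ = 1290, n = 2958; a·n₀/n = 848·1290/2958 = 369.8174; c·n₁/n = 253·1668/2958 = 142.6653
RR_MH = (71.1096 + 369.8174) / (51.1130 + 142.6653) = 440.9271 / 193.7783 = 2.27542

2.28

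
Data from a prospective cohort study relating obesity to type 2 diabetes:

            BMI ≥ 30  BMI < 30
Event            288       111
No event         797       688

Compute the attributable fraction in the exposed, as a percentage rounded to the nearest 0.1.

Reading the table with exposure as columns: a = 288 (BMI ≥ 30, case), b = 797 (BMI ≥ 30, non-case), c = 111 (BMI < 30, case), d = 688.
Risk in exposed = 288/1085 = 0.26544; risk in unexposed = 111/799 = 0.13892.
RR = 0.26544/0.13892 = 1.91067
AR% = (RR − 1)/RR × 100 = (1.91067 − 1)/1.91067 × 100 = 47.6624%

47.7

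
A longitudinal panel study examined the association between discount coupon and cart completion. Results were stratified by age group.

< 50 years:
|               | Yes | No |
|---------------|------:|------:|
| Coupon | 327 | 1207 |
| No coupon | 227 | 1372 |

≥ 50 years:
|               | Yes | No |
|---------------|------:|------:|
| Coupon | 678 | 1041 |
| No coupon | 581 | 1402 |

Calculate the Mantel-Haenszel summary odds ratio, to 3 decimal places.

OR_MH = Σ(aᵢdᵢ/nᵢ) / Σ(bᵢcᵢ/nᵢ), where nᵢ is the stratum total.
Stratum 1 (< 50 years): n = 3133; a·d/n = 327·1372/3133 = 143.1995; b·c/n = 1207·227/3133 = 87.4526
Stratum 2 (≥ 50 years): n = 3702; a·d/n = 678·1402/3702 = 256.7682; b·c/n = 1041·581/3702 = 163.3768
OR_MH = (143.1995 + 256.7682) / (87.4526 + 163.3768) = 399.9677 / 250.8294 = 1.59458

1.595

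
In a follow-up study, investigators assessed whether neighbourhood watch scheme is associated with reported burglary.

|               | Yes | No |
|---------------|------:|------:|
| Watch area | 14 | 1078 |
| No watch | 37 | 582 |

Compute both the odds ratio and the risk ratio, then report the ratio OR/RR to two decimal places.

Cells: a = 14, b = 1078, c = 37, d = 582.
OR = (14·582)/(1078·37) = 8148/39886 = 0.20428
Risk in exposed = 14/1092 = 0.01282; risk in unexposed = 37/619 = 0.05977; RR = 0.21448
OR/RR = 0.20428 / 0.21448 = 0.95244
The outcome is rare in both groups, so OR ≈ RR (ratio near 1).

0.95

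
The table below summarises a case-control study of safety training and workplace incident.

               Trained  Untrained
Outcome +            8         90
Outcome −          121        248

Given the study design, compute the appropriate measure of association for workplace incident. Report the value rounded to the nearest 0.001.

0.182

Reading the table with exposure as columns: a = 8 (Trained, case), b = 121 (Trained, non-case), c = 90 (Untrained, case), d = 248.
This is a case-control study: participants were sampled on outcome status, so risks in the source population cannot be estimated directly — relative risk is not valid here. The odds ratio is the appropriate measure.
OR = (a·d)/(b·c) = (8 × 248) / (121 × 90) = 1984 / 10890 = 0.18219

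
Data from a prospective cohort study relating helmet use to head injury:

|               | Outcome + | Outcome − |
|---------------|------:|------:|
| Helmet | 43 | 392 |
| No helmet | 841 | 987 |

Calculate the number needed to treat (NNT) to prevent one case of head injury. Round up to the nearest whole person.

Risk in treated group = 43/435 = 0.09885; risk in control = 841/1828 = 0.46007.
Absolute risk reduction = 0.46007 − 0.09885 = 0.36122
NNT = 1 / ARR = 1 / 0.36122 = 2.768 → round up → 3

3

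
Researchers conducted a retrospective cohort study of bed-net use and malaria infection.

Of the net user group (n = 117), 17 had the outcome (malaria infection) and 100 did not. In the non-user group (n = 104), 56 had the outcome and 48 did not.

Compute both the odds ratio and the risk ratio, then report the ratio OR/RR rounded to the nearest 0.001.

From the description: a = 17, b = 100, c = 56, d = 48.
OR = (17·48)/(100·56) = 816/5600 = 0.14571
Risk in exposed = 17/117 = 0.14530; risk in unexposed = 56/104 = 0.53846; RR = 0.26984
OR/RR = 0.14571 / 0.26984 = 0.54000
The outcome is not rare, so the OR lies further from 1 than the RR.

0.540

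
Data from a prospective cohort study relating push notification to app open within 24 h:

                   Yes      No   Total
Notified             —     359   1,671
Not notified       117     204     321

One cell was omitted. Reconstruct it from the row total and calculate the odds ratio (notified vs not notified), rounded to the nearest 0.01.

6.37

The missing cell is in the exposed row: 1671 − 359 = 1312.
So a = 1312, b = 359, c = 117, d = 204.
OR = (a·d)/(b·c) = (1312 × 204) / (359 × 117) = 267648 / 42003 = 6.37212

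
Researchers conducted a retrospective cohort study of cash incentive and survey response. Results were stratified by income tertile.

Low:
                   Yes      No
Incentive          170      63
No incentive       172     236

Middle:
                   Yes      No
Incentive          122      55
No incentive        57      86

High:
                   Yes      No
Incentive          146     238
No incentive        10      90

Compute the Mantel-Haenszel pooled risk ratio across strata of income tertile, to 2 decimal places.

1.89

RR_MH = Σ(aᵢ·n₀ᵢ/nᵢ) / Σ(cᵢ·n₁ᵢ/nᵢ), with n₁ᵢ = aᵢ+bᵢ (exposed), n₀ᵢ = cᵢ+dᵢ (unexposed), nᵢ = n₁ᵢ+n₀ᵢ.
Stratum 1 (Low): n₁ = 233, n₀ = 408, n = 641; a·n₀/n = 170·408/641 = 108.2059; c·n₁/n = 172·233/641 = 62.5211
Stratum 2 (Middle): n₁ = 177, n₀ = 143, n = 320; a·n₀/n = 122·143/320 = 54.5187; c·n₁/n = 57·177/320 = 31.5281
Stratum 3 (High): n₁ = 384, n₀ = 100, n = 484; a·n₀/n = 146·100/484 = 30.1653; c·n₁/n = 10·384/484 = 7.9339
RR_MH = (108.2059 + 54.5187 + 30.1653) / (62.5211 + 31.5281 + 7.9339) = 192.8900 / 101.9831 = 1.89139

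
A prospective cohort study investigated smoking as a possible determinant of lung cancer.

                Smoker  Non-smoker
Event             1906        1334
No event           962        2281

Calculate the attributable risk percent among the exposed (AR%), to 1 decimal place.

Reading the table with exposure as columns: a = 1906 (Smoker, case), b = 962 (Smoker, non-case), c = 1334 (Non-smoker, case), d = 2281.
Risk in exposed = 1906/2868 = 0.66457; risk in unexposed = 1334/3615 = 0.36902.
RR = 0.66457/0.36902 = 1.80093
AR% = (RR − 1)/RR × 100 = (1.80093 − 1)/1.80093 × 100 = 44.4731%

44.5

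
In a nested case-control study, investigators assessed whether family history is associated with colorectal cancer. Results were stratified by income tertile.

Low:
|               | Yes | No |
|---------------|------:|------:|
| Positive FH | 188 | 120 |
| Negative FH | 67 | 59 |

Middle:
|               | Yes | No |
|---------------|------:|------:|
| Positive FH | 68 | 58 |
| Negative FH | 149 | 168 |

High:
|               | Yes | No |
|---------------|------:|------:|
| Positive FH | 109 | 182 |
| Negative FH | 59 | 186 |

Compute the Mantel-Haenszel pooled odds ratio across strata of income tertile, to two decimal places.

OR_MH = Σ(aᵢdᵢ/nᵢ) / Σ(bᵢcᵢ/nᵢ), where nᵢ is the stratum total.
Stratum 1 (Low): n = 434; a·d/n = 188·59/434 = 25.5576; b·c/n = 120·67/434 = 18.5253
Stratum 2 (Middle): n = 443; a·d/n = 68·168/443 = 25.7878; b·c/n = 58·149/443 = 19.5079
Stratum 3 (High): n = 536; a·d/n = 109·186/536 = 37.8246; b·c/n = 182·59/536 = 20.0336
OR_MH = (25.5576 + 25.7878 + 37.8246) / (18.5253 + 19.5079 + 20.0336) = 89.1700 / 58.0668 = 1.53565

1.54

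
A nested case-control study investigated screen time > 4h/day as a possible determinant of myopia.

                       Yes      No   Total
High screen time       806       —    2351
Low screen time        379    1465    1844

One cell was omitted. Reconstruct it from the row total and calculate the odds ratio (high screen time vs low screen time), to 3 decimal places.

The missing cell is in the exposed row: 2351 − 806 = 1545.
So a = 806, b = 1545, c = 379, d = 1465.
OR = (a·d)/(b·c) = (806 × 1465) / (1545 × 379) = 1180790 / 585555 = 2.01653

2.017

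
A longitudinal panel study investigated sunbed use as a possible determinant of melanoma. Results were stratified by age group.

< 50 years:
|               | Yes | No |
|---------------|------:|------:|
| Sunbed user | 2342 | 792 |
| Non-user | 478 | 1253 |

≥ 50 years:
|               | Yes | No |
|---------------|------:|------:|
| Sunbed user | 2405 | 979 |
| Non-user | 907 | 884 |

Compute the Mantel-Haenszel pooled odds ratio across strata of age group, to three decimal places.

4.066

OR_MH = Σ(aᵢdᵢ/nᵢ) / Σ(bᵢcᵢ/nᵢ), where nᵢ is the stratum total.
Stratum 1 (< 50 years): n = 4865; a·d/n = 2342·1253/4865 = 603.1914; b·c/n = 792·478/4865 = 77.8162
Stratum 2 (≥ 50 years): n = 5175; a·d/n = 2405·884/5175 = 410.8251; b·c/n = 979·907/5175 = 171.5851
OR_MH = (603.1914 + 410.8251) / (77.8162 + 171.5851) = 1014.0165 / 249.4014 = 4.06580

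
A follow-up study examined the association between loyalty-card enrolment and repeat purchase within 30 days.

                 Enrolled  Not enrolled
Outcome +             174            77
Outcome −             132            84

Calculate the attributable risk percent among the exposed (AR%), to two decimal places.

15.89

Reading the table with exposure as columns: a = 174 (Enrolled, case), b = 132 (Enrolled, non-case), c = 77 (Not enrolled, case), d = 84.
Risk in exposed = 174/306 = 0.56863; risk in unexposed = 77/161 = 0.47826.
RR = 0.56863/0.47826 = 1.18895
AR% = (RR − 1)/RR × 100 = (1.18895 − 1)/1.18895 × 100 = 15.8921%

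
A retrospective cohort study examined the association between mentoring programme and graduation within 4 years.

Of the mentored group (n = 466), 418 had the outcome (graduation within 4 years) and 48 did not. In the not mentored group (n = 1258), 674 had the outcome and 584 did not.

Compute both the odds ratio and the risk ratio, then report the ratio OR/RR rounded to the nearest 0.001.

From the description: a = 418, b = 48, c = 674, d = 584.
OR = (418·584)/(48·674) = 244112/32352 = 7.54550
Risk in exposed = 418/466 = 0.89700; risk in unexposed = 674/1258 = 0.53577; RR = 1.67421
OR/RR = 7.54550 / 1.67421 = 4.50689
The outcome is not rare, so the OR lies further from 1 than the RR.

4.507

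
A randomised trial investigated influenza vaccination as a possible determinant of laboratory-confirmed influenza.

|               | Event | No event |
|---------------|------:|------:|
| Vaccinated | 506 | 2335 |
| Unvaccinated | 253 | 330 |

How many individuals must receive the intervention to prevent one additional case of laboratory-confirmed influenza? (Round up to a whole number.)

Risk in treated group = 506/2841 = 0.17811; risk in control = 253/583 = 0.43396.
Absolute risk reduction = 0.43396 − 0.17811 = 0.25586
NNT = 1 / ARR = 1 / 0.25586 = 3.908 → round up → 4

4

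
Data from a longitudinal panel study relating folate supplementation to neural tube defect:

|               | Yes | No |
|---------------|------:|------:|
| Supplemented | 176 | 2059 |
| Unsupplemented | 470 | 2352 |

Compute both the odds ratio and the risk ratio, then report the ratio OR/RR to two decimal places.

0.90

Cells: a = 176, b = 2059, c = 470, d = 2352.
OR = (176·2352)/(2059·470) = 413952/967730 = 0.42776
Risk in exposed = 176/2235 = 0.07875; risk in unexposed = 470/2822 = 0.16655; RR = 0.47282
OR/RR = 0.42776 / 0.47282 = 0.90469
The outcome is not rare, so the OR lies further from 1 than the RR.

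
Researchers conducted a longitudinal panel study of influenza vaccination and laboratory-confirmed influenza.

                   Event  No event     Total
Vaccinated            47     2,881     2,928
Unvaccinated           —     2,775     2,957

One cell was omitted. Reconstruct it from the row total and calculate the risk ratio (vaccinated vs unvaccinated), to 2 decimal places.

0.26

The missing cell is in the unexposed row: 2957 − 2775 = 182.
So a = 47, b = 2881, c = 182, d = 2775.
RR = [a/(a+b)] / [c/(c+d)] = (47/2928) / (182/2957) = 0.01605/0.06155 = 0.26080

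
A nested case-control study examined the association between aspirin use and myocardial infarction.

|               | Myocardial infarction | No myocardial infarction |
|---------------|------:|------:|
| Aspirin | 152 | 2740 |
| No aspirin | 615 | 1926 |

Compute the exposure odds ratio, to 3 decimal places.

Cells: a = 152, b = 2740, c = 615, d = 1926.
OR = (a·d)/(b·c) = (152 × 1926) / (2740 × 615) = 292752 / 1685100 = 0.17373
Exposure is associated with lower odds of myocardial infarction (OR = 0.17 < 1).

0.174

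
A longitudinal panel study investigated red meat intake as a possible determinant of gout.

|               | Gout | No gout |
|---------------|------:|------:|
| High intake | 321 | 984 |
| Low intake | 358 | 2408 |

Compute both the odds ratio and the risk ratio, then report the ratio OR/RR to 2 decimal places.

Cells: a = 321, b = 984, c = 358, d = 2408.
OR = (321·2408)/(984·358) = 772968/352272 = 2.19424
Risk in exposed = 321/1305 = 0.24598; risk in unexposed = 358/2766 = 0.12943; RR = 1.90048
OR/RR = 2.19424 / 1.90048 = 1.15457
The outcome is not rare, so the OR lies further from 1 than the RR.

1.15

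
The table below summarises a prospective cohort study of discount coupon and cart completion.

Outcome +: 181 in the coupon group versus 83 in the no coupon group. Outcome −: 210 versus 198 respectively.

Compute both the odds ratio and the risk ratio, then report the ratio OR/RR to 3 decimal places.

1.312

From the description: a = 181, b = 210, c = 83, d = 198.
OR = (181·198)/(210·83) = 35838/17430 = 2.05611
Risk in exposed = 181/391 = 0.46292; risk in unexposed = 83/281 = 0.29537; RR = 1.56722
OR/RR = 2.05611 / 1.56722 = 1.31195
The outcome is not rare, so the OR lies further from 1 than the RR.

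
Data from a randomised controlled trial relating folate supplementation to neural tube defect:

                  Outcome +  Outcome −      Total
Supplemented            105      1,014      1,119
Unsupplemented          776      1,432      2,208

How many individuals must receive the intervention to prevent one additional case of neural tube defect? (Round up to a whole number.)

4

Risk in treated group = 105/1119 = 0.09383; risk in control = 776/2208 = 0.35145.
Absolute risk reduction = 0.35145 − 0.09383 = 0.25762
NNT = 1 / ARR = 1 / 0.25762 = 3.882 → round up → 4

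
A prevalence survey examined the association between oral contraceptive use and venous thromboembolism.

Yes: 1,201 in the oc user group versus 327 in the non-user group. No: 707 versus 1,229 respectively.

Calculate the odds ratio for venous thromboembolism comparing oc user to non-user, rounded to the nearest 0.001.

From the description: a = 1201, b = 707, c = 327, d = 1229.
OR = (a·d)/(b·c) = (1201 × 1229) / (707 × 327) = 1476029 / 231189 = 6.38451
The odds of venous thromboembolism are about 6.38 times as high in the oc user group.

6.385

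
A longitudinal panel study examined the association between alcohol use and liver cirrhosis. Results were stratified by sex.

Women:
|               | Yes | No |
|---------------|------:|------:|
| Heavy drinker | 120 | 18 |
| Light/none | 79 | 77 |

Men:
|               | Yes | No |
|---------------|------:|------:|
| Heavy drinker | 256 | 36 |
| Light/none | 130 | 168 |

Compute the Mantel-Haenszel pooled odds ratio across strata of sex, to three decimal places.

OR_MH = Σ(aᵢdᵢ/nᵢ) / Σ(bᵢcᵢ/nᵢ), where nᵢ is the stratum total.
Stratum 1 (Women): n = 294; a·d/n = 120·77/294 = 31.4286; b·c/n = 18·79/294 = 4.8367
Stratum 2 (Men): n = 590; a·d/n = 256·168/590 = 72.8949; b·c/n = 36·130/590 = 7.9322
OR_MH = (31.4286 + 72.8949) / (4.8367 + 7.9322) = 104.3235 / 12.7689 = 8.17010

8.170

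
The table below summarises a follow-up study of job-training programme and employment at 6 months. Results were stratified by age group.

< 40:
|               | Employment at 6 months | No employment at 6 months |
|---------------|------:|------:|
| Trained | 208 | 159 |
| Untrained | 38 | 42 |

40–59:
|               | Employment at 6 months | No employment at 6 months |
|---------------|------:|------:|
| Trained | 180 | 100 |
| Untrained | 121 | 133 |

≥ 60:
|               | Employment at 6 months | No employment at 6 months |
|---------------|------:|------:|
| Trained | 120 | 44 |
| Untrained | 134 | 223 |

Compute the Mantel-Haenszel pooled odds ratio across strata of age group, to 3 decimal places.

2.437

OR_MH = Σ(aᵢdᵢ/nᵢ) / Σ(bᵢcᵢ/nᵢ), where nᵢ is the stratum total.
Stratum 1 (< 40): n = 447; a·d/n = 208·42/447 = 19.5436; b·c/n = 159·38/447 = 13.5168
Stratum 2 (40–59): n = 534; a·d/n = 180·133/534 = 44.8315; b·c/n = 100·121/534 = 22.6592
Stratum 3 (≥ 60): n = 521; a·d/n = 120·223/521 = 51.3628; b·c/n = 44·134/521 = 11.3167
OR_MH = (19.5436 + 44.8315 + 51.3628) / (13.5168 + 22.6592 + 11.3167) = 115.7378 / 47.4927 = 2.43696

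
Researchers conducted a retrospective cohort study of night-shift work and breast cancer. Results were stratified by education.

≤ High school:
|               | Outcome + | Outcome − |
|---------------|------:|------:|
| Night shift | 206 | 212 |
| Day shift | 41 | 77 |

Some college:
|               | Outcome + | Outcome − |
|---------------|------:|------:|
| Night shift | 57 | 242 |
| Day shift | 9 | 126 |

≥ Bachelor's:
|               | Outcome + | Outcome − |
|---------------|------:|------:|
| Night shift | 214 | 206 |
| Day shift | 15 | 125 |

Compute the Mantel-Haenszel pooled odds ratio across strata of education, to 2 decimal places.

3.51

OR_MH = Σ(aᵢdᵢ/nᵢ) / Σ(bᵢcᵢ/nᵢ), where nᵢ is the stratum total.
Stratum 1 (≤ High school): n = 536; a·d/n = 206·77/536 = 29.5933; b·c/n = 212·41/536 = 16.2164
Stratum 2 (Some college): n = 434; a·d/n = 57·126/434 = 16.5484; b·c/n = 242·9/434 = 5.0184
Stratum 3 (≥ Bachelor's): n = 560; a·d/n = 214·125/560 = 47.7679; b·c/n = 206·15/560 = 5.5179
OR_MH = (29.5933 + 16.5484 + 47.7679) / (16.2164 + 5.0184 + 5.5179) = 93.9095 / 26.7527 = 3.51028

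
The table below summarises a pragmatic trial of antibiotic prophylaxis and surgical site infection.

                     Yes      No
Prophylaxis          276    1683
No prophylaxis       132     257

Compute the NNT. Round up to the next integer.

6

Risk in treated group = 276/1959 = 0.14089; risk in control = 132/389 = 0.33933.
Absolute risk reduction = 0.33933 − 0.14089 = 0.19844
NNT = 1 / ARR = 1 / 0.19844 = 5.039 → round up → 6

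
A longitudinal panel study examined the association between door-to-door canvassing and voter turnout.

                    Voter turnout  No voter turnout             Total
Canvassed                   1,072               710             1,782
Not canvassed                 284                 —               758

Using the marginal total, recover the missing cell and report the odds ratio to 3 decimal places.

2.520

The missing cell is in the unexposed row: 758 − 284 = 474.
So a = 1072, b = 710, c = 284, d = 474.
OR = (a·d)/(b·c) = (1072 × 474) / (710 × 284) = 508128 / 201640 = 2.51998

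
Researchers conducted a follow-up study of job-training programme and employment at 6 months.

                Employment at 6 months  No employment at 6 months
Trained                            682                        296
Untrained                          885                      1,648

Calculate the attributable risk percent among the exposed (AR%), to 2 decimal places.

49.90

Cells: a = 682, b = 296, c = 885, d = 1648.
Risk in exposed = 682/978 = 0.69734; risk in unexposed = 885/2533 = 0.34939.
RR = 0.69734/0.34939 = 1.99589
AR% = (RR − 1)/RR × 100 = (1.99589 − 1)/1.99589 × 100 = 49.8971%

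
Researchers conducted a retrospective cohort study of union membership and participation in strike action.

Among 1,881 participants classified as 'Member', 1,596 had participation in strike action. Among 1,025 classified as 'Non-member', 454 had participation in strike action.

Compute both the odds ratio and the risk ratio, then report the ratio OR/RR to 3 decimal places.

From the description: a = 1596, b = 285, c = 454, d = 571.
OR = (1596·571)/(285·454) = 911316/129390 = 7.04317
Risk in exposed = 1596/1881 = 0.84848; risk in unexposed = 454/1025 = 0.44293; RR = 1.91563
OR/RR = 7.04317 / 1.91563 = 3.67668
The outcome is not rare, so the OR lies further from 1 than the RR.

3.677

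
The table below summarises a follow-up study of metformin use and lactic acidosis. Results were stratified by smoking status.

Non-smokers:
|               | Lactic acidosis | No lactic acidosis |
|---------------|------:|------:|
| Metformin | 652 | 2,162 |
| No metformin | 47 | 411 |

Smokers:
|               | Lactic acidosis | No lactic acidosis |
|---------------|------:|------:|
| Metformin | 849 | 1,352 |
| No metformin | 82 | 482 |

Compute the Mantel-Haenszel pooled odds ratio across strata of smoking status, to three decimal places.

OR_MH = Σ(aᵢdᵢ/nᵢ) / Σ(bᵢcᵢ/nᵢ), where nᵢ is the stratum total.
Stratum 1 (Non-smokers): n = 3272; a·d/n = 652·411/3272 = 81.8985; b·c/n = 2162·47/3272 = 31.0556
Stratum 2 (Smokers): n = 2765; a·d/n = 849·482/2765 = 147.9993; b·c/n = 1352·82/2765 = 40.0955
OR_MH = (81.8985 + 147.9993) / (31.0556 + 40.0955) = 229.8978 / 71.1511 = 3.23112

3.231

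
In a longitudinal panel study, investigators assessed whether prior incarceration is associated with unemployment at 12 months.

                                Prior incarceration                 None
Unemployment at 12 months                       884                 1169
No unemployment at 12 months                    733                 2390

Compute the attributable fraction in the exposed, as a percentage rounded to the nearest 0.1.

39.9

Reading the table with exposure as columns: a = 884 (Prior incarceration, case), b = 733 (Prior incarceration, non-case), c = 1169 (None, case), d = 2390.
Risk in exposed = 884/1617 = 0.54669; risk in unexposed = 1169/3559 = 0.32846.
RR = 0.54669/0.32846 = 1.66439
AR% = (RR − 1)/RR × 100 = (1.66439 − 1)/1.66439 × 100 = 39.9180%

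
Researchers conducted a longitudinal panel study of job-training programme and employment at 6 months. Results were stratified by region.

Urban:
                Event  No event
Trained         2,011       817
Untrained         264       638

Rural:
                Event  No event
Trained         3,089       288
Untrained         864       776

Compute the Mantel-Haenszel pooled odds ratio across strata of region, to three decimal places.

OR_MH = Σ(aᵢdᵢ/nᵢ) / Σ(bᵢcᵢ/nᵢ), where nᵢ is the stratum total.
Stratum 1 (Urban): n = 3730; a·d/n = 2011·638/3730 = 343.9727; b·c/n = 817·264/3730 = 57.8252
Stratum 2 (Rural): n = 5017; a·d/n = 3089·776/5017 = 477.7883; b·c/n = 288·864/5017 = 49.5978
OR_MH = (343.9727 + 477.7883) / (57.8252 + 49.5978) = 821.7610 / 107.4230 = 7.64977

7.650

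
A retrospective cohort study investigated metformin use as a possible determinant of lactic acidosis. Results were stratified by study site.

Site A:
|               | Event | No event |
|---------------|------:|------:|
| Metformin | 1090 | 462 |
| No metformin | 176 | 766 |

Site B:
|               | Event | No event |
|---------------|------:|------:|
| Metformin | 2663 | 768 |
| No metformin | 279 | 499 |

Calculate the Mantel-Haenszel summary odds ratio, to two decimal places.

OR_MH = Σ(aᵢdᵢ/nᵢ) / Σ(bᵢcᵢ/nᵢ), where nᵢ is the stratum total.
Stratum 1 (Site A): n = 2494; a·d/n = 1090·766/2494 = 334.7795; b·c/n = 462·176/2494 = 32.6030
Stratum 2 (Site B): n = 4209; a·d/n = 2663·499/4209 = 315.7132; b·c/n = 768·279/4209 = 50.9081
OR_MH = (334.7795 + 315.7132) / (32.6030 + 50.9081) = 650.4927 / 83.5111 = 7.78930

7.79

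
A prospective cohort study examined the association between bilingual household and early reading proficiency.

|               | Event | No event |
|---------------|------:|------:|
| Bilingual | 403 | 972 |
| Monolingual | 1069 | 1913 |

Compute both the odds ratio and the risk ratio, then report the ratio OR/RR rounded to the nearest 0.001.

Cells: a = 403, b = 972, c = 1069, d = 1913.
OR = (403·1913)/(972·1069) = 770939/1039068 = 0.74195
Risk in exposed = 403/1375 = 0.29309; risk in unexposed = 1069/2982 = 0.35848; RR = 0.81758
OR/RR = 0.74195 / 0.81758 = 0.90749
The outcome is not rare, so the OR lies further from 1 than the RR.

0.907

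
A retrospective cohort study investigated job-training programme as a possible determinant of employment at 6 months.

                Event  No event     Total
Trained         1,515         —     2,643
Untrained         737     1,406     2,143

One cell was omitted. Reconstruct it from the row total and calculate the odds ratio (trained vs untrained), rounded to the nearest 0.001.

2.562

The missing cell is in the exposed row: 2643 − 1515 = 1128.
So a = 1515, b = 1128, c = 737, d = 1406.
OR = (a·d)/(b·c) = (1515 × 1406) / (1128 × 737) = 2130090 / 831336 = 2.56225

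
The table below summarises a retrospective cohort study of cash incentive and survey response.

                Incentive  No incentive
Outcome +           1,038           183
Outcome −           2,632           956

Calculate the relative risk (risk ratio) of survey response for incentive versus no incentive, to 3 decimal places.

1.760

Reading the table with exposure as columns: a = 1038 (Incentive, case), b = 2632 (Incentive, non-case), c = 183 (No incentive, case), d = 956.
Risk in exposed = 1038/3670 = 0.28283; risk in unexposed = 183/1139 = 0.16067.
RR = 0.28283 / 0.16067 = 1.76037
The risk among the exposed is 1.76 times that among the unexposed.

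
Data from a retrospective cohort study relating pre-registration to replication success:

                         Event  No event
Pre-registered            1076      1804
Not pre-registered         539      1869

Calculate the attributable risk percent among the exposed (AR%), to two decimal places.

Cells: a = 1076, b = 1804, c = 539, d = 1869.
Risk in exposed = 1076/2880 = 0.37361; risk in unexposed = 539/2408 = 0.22384.
RR = 0.37361/0.22384 = 1.66912
AR% = (RR − 1)/RR × 100 = (1.66912 − 1)/1.66912 × 100 = 40.0882%

40.09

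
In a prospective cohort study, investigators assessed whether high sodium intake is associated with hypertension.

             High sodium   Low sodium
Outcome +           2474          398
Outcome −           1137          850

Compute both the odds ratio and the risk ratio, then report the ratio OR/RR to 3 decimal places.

2.163

Reading the table with exposure as columns: a = 2474 (High sodium, case), b = 1137 (High sodium, non-case), c = 398 (Low sodium, case), d = 850.
OR = (2474·850)/(1137·398) = 2102900/452526 = 4.64703
Risk in exposed = 2474/3611 = 0.68513; risk in unexposed = 398/1248 = 0.31891; RR = 2.14834
OR/RR = 4.64703 / 2.14834 = 2.16307
The outcome is not rare, so the OR lies further from 1 than the RR.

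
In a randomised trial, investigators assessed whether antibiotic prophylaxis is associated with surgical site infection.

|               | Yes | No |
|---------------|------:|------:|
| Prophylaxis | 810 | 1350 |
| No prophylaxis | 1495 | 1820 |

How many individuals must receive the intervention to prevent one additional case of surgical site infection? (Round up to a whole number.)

Risk in treated group = 810/2160 = 0.37500; risk in control = 1495/3315 = 0.45098.
Absolute risk reduction = 0.45098 − 0.37500 = 0.07598
NNT = 1 / ARR = 1 / 0.07598 = 13.161 → round up → 14

14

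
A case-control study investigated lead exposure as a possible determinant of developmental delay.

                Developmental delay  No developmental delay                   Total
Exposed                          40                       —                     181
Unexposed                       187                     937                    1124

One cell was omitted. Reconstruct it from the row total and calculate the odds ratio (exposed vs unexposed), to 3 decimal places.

The missing cell is in the exposed row: 181 − 40 = 141.
So a = 40, b = 141, c = 187, d = 937.
OR = (a·d)/(b·c) = (40 × 937) / (141 × 187) = 37480 / 26367 = 1.42147

1.421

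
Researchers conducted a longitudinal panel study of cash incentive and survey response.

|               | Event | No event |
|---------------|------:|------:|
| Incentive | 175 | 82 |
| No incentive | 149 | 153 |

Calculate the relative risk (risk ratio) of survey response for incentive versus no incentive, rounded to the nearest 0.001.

Cells: a = 175, b = 82, c = 149, d = 153.
Risk in exposed = 175/257 = 0.68093; risk in unexposed = 149/302 = 0.49338.
RR = 0.68093 / 0.49338 = 1.38015
The risk among the exposed is 1.38 times that among the unexposed.

1.380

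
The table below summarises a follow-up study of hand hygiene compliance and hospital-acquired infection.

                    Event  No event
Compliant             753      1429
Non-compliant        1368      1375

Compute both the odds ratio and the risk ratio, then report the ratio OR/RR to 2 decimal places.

Cells: a = 753, b = 1429, c = 1368, d = 1375.
OR = (753·1375)/(1429·1368) = 1035375/1954872 = 0.52964
Risk in exposed = 753/2182 = 0.34510; risk in unexposed = 1368/2743 = 0.49872; RR = 0.69196
OR/RR = 0.52964 / 0.69196 = 0.76542
The outcome is not rare, so the OR lies further from 1 than the RR.

0.77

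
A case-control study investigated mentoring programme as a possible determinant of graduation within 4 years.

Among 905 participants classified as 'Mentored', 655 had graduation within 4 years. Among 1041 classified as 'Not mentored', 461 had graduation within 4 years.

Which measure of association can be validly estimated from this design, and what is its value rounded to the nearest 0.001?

From the description: a = 655, b = 250, c = 461, d = 580.
This is a case-control study: participants were sampled on outcome status, so risks in the source population cannot be estimated directly — relative risk is not valid here. The odds ratio is the appropriate measure.
OR = (a·d)/(b·c) = (655 × 580) / (250 × 461) = 379900 / 115250 = 3.29631

3.296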